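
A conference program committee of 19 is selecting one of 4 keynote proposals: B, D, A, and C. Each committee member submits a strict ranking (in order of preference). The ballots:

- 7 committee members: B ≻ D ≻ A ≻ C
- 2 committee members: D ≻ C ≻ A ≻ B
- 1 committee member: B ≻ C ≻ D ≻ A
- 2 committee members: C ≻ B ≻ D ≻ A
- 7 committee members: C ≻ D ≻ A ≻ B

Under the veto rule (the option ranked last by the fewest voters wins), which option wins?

Last-place votes: B 9, D 0, A 3, C 7.
D is ranked last by the fewest voters, so D wins.

D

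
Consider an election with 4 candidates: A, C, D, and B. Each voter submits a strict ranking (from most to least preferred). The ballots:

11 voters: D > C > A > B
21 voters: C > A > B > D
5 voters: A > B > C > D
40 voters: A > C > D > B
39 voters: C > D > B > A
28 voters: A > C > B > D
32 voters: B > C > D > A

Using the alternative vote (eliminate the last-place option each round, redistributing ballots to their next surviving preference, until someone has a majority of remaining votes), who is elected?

C

Round 1: A 73, C 60, D 11, B 32. Eliminate D.
Round 2: A 73, C 71, B 32. Eliminate B.
Round 3: A 73, C 103. C has a majority.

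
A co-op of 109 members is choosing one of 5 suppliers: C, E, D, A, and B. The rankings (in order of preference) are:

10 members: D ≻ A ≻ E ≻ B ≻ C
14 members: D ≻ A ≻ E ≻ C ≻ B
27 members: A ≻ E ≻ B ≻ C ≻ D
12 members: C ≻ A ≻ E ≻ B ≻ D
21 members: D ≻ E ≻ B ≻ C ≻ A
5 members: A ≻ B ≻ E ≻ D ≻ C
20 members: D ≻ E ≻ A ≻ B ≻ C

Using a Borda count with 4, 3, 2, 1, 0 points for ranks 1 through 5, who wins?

C: 10·0 + 14·1 + 27·1 + 12·4 + 21·1 + 5·0 + 20·0 = 110
E: 10·2 + 14·2 + 27·3 + 12·2 + 21·3 + 5·2 + 20·3 = 286
D: 10·4 + 14·4 + 27·0 + 12·0 + 21·4 + 5·1 + 20·4 = 265
A: 10·3 + 14·3 + 27·4 + 12·3 + 21·0 + 5·4 + 20·2 = 276
B: 10·1 + 14·0 + 27·2 + 12·1 + 21·2 + 5·3 + 20·1 = 153
E has the highest Borda score (286).

E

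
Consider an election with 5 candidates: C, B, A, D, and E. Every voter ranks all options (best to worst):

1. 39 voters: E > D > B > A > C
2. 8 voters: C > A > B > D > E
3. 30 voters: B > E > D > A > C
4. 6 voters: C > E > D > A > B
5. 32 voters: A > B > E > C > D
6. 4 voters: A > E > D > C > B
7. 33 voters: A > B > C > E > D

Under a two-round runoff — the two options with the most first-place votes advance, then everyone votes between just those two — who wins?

Round 1 first-place votes: C 14, B 30, A 69, D 0, E 39.
A and E advance.
Runoff: A is preferred to E by 77 voters; E by 75.
A wins the runoff.

A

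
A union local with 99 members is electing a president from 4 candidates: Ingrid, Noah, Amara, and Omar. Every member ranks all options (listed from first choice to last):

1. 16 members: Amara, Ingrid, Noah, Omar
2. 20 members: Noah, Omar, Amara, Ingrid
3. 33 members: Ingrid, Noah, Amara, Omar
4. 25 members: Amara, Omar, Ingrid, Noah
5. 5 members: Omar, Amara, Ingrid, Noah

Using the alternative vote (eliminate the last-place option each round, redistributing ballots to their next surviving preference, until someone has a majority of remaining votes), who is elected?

Amara

Round 1: Ingrid 33, Noah 20, Amara 41, Omar 5. Eliminate Omar.
Round 2: Ingrid 33, Noah 20, Amara 46. Eliminate Noah.
Round 3: Ingrid 33, Amara 66. Amara has a majority.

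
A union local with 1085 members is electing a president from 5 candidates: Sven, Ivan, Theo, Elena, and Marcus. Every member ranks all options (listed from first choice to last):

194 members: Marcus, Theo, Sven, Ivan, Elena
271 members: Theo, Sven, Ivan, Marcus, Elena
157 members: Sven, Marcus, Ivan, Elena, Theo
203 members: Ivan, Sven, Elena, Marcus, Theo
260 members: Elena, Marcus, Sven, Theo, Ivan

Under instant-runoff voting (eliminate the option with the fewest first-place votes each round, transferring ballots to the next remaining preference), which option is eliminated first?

Sven

Round 1: Sven 157, Ivan 203, Theo 271, Elena 260, Marcus 194. Eliminate Sven.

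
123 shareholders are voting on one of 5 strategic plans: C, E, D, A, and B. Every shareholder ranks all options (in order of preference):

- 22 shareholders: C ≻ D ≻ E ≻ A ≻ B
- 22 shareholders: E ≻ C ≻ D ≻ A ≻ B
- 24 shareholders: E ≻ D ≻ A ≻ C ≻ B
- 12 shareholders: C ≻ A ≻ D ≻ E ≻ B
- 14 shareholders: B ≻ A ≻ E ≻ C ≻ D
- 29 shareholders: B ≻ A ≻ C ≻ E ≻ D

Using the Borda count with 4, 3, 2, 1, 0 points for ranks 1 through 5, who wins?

C

C: 22·4 + 22·3 + 24·1 + 12·4 + 14·1 + 29·2 = 298
E: 22·2 + 22·4 + 24·4 + 12·1 + 14·2 + 29·1 = 297
D: 22·3 + 22·2 + 24·3 + 12·2 + 14·0 + 29·0 = 206
A: 22·1 + 22·1 + 24·2 + 12·3 + 14·3 + 29·3 = 257
B: 22·0 + 22·0 + 24·0 + 12·0 + 14·4 + 29·4 = 172
C has the highest Borda score (298).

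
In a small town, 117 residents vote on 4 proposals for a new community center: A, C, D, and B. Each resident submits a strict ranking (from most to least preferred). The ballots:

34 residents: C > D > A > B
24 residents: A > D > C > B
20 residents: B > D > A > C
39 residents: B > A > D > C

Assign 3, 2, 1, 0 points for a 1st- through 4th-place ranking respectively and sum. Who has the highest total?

A: 34·1 + 24·3 + 20·1 + 39·2 = 204
C: 34·3 + 24·1 + 20·0 + 39·0 = 126
D: 34·2 + 24·2 + 20·2 + 39·1 = 195
B: 34·0 + 24·0 + 20·3 + 39·3 = 177
A has the highest Borda score (204).

A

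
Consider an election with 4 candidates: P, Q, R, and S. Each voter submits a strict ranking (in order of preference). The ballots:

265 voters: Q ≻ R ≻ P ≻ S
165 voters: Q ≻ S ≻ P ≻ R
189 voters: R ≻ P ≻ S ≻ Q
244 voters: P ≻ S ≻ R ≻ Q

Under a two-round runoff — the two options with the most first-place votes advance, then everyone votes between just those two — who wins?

P

Round 1 first-place votes: P 244, Q 430, R 189, S 0.
Q and P advance.
Runoff: Q is preferred to P by 430 voters; P by 433.
P wins the runoff.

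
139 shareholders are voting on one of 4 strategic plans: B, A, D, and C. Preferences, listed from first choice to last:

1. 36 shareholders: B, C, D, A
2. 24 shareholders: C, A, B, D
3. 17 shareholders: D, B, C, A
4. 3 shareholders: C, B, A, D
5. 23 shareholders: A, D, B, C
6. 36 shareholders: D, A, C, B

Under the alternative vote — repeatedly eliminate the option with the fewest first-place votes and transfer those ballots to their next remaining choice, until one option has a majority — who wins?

Round 1: B 36, A 23, D 53, C 27. Eliminate A.
Round 2: B 36, D 76, C 27. D has a majority.

D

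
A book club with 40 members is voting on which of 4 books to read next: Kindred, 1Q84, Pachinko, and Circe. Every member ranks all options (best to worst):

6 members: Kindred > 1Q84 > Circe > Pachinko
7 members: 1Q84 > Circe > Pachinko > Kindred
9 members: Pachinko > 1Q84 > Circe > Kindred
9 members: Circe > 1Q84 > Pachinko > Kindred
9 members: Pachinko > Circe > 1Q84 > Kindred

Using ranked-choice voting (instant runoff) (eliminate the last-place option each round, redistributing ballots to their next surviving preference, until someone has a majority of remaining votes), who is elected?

1Q84

Round 1: Kindred 6, 1Q84 7, Pachinko 18, Circe 9. Eliminate Kindred.
Round 2: 1Q84 13, Pachinko 18, Circe 9. Eliminate Circe.
Round 3: 1Q84 22, Pachinko 18. 1Q84 has a majority.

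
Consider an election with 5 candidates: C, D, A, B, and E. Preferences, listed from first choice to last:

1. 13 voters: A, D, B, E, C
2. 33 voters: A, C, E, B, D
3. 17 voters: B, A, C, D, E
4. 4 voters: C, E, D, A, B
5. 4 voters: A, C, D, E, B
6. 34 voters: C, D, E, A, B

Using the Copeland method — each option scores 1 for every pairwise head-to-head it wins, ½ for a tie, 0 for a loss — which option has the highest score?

A

C: beats D, B, and E; loses to A → score 3.
D: beats B and E; loses to C and A → score 2.
A: beats C, D, B, and E → score 4.
B: loses to C, D, A, and E → score 0.
E: beats B; loses to C, D, and A → score 1.
A has the best pairwise record.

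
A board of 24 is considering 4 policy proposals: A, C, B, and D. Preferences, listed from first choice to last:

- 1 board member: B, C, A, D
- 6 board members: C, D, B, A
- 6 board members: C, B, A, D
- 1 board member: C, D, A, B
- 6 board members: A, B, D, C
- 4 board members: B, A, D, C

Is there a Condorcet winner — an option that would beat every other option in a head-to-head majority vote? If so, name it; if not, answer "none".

C vs A: 14–10 for C.
C vs B: 13–11 for C.
C vs D: 14–10 for C.
C beats every other option head-to-head.

C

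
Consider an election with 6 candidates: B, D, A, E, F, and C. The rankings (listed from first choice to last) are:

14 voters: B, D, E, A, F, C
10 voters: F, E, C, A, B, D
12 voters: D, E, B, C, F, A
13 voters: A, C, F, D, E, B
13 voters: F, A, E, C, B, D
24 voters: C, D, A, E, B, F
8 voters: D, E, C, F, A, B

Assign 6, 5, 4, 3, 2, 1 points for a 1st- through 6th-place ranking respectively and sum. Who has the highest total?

B: 14·6 + 10·2 + 12·4 + 13·1 + 13·2 + 24·2 + 8·1 = 247
D: 14·5 + 10·1 + 12·6 + 13·3 + 13·1 + 24·5 + 8·6 = 372
A: 14·3 + 10·3 + 12·1 + 13·6 + 13·5 + 24·4 + 8·2 = 339
E: 14·4 + 10·5 + 12·5 + 13·2 + 13·4 + 24·3 + 8·5 = 356
F: 14·2 + 10·6 + 12·2 + 13·4 + 13·6 + 24·1 + 8·3 = 290
C: 14·1 + 10·4 + 12·3 + 13·5 + 13·3 + 24·6 + 8·4 = 370
D has the highest Borda score (372).

D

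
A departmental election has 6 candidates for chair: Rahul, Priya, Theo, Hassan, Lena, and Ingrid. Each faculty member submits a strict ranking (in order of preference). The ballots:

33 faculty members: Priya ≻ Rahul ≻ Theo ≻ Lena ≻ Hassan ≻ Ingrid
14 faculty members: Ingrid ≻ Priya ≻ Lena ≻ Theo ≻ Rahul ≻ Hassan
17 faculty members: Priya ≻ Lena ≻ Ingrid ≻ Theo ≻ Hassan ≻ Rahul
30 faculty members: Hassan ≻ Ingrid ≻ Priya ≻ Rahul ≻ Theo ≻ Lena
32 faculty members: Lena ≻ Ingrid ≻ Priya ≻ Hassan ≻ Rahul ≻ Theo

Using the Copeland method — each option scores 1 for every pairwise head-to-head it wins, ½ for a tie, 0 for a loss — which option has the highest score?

Priya

Rahul: beats Theo; ties Lena; loses to Priya, Hassan, and Ingrid → score 1.5.
Priya: beats Rahul, Theo, Hassan, and Lena; loses to Ingrid → score 4.
Theo: beats Hassan; ties Lena; loses to Rahul, Priya, and Ingrid → score 1.5.
Hassan: beats Rahul; ties Ingrid; loses to Priya, Theo, and Lena → score 1.5.
Lena: beats Hassan and Ingrid; ties Rahul and Theo; loses to Priya → score 3.
Ingrid: beats Rahul, Priya, and Theo; ties Hassan; loses to Lena → score 3.5.
Priya has the best pairwise record.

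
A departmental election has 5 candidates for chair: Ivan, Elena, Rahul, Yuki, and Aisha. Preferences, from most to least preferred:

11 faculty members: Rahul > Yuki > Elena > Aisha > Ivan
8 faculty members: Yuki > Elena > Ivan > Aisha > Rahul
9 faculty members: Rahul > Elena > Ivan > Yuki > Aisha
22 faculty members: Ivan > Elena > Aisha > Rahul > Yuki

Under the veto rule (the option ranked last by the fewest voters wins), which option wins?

Last-place votes: Ivan 11, Elena 0, Rahul 8, Yuki 22, Aisha 9.
Elena is ranked last by the fewest voters, so Elena wins.

Elena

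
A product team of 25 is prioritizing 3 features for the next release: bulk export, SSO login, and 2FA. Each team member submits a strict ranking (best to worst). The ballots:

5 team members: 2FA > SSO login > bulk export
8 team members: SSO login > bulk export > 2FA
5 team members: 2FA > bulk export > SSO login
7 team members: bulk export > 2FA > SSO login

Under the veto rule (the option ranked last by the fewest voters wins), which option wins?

Last-place votes: bulk export 5, SSO login 12, 2FA 8.
bulk export is ranked last by the fewest voters, so bulk export wins.

bulk export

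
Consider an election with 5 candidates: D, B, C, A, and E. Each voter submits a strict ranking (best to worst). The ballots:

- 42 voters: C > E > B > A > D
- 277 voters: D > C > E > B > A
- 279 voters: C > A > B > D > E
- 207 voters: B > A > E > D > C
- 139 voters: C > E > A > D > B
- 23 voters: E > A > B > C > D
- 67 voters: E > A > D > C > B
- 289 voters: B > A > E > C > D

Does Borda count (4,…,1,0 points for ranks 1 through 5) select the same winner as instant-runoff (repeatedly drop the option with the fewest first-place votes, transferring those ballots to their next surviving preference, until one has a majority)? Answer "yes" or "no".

Borda — scores: D 1867, B 2949, C 3050, A 2915, E 2449. Winner: C.
Instant-runoff — R1 D 277, B 496, C 460, A 0, E 90 (A out); R2 D 277, B 496, C 460, E 90 (E out); R3 D 344, B 519, C 460 (D out); R4 B 519, C 804 (C winner). Winner: C.
The two methods agree.

yes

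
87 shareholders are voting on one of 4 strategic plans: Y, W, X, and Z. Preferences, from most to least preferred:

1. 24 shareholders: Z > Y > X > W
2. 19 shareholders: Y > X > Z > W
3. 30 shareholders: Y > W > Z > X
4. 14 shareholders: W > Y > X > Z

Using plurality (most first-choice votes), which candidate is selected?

Y

First-place votes: Y 49, W 14, X 0, Z 24.
Y has the most first-place votes.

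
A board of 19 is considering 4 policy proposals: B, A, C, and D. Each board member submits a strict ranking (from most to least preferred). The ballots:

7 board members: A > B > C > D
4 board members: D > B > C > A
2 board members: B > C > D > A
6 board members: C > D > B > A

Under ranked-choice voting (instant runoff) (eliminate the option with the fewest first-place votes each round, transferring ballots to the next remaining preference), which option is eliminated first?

B

Round 1: B 2, A 7, C 6, D 4. Eliminate B.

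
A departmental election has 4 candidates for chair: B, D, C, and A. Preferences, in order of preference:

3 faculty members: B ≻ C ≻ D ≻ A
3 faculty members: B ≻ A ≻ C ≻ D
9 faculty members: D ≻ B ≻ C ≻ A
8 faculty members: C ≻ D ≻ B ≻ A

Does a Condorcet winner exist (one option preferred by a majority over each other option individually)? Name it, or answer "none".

none

Checking pairwise contests:
D beats B 17–6.
C beats D 14–9.
B beats C 15–8.
B beats A 23–0.
Every option loses at least one head-to-head, so there is no Condorcet winner.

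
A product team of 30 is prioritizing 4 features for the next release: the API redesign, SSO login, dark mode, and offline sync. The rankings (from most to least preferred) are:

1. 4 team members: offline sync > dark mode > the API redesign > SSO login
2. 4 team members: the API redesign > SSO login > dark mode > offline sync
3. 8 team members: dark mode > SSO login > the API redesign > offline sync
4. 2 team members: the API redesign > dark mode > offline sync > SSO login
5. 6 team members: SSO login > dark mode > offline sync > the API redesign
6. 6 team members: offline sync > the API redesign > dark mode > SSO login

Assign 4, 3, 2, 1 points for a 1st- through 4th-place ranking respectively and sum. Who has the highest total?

the API redesign: 4·2 + 4·4 + 8·2 + 2·4 + 6·1 + 6·3 = 72
SSO login: 4·1 + 4·3 + 8·3 + 2·1 + 6·4 + 6·1 = 72
dark mode: 4·3 + 4·2 + 8·4 + 2·3 + 6·3 + 6·2 = 88
offline sync: 4·4 + 4·1 + 8·1 + 2·2 + 6·2 + 6·4 = 68
dark mode has the highest Borda score (88).

dark mode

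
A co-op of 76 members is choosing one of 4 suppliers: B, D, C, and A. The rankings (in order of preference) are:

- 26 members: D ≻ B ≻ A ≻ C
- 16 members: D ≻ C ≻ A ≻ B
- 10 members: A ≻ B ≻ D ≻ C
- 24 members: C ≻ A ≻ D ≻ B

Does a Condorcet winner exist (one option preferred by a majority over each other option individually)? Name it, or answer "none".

D

D vs B: 66–10 for D.
D vs C: 52–24 for D.
D vs A: 42–34 for D.
D beats every other option head-to-head.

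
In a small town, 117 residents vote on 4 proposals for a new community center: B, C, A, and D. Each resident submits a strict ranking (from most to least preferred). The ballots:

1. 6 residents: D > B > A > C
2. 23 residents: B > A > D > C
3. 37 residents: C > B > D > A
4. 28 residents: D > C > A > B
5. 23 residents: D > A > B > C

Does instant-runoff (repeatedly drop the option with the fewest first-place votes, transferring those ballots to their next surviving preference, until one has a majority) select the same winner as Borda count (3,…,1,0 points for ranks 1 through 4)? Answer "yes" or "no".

Instant-runoff — R1 B 23, C 37, A 0, D 57 (A out); R2 B 23, C 37, D 57 (B out); R3 C 37, D 80 (D winner). Winner: D.
Borda — scores: B 178, C 167, A 126, D 231. Winner: D.
The two methods agree.

yes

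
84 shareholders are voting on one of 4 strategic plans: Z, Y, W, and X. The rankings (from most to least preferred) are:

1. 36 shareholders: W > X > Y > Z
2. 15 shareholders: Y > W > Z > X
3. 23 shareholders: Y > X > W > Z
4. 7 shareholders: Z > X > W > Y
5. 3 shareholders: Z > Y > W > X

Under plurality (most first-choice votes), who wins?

First-place votes: Z 10, Y 38, W 36, X 0.
Y has the most first-place votes.

Y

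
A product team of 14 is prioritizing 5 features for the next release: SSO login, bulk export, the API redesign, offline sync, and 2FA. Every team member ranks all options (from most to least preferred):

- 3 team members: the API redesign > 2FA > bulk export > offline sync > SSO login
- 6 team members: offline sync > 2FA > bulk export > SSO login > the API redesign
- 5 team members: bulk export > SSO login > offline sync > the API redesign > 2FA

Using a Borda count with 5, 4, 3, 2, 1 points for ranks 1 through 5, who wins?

SSO login: 3·1 + 6·2 + 5·4 = 35
bulk export: 3·3 + 6·3 + 5·5 = 52
the API redesign: 3·5 + 6·1 + 5·2 = 31
offline sync: 3·2 + 6·5 + 5·3 = 51
2FA: 3·4 + 6·4 + 5·1 = 41
bulk export has the highest Borda score (52).

bulk export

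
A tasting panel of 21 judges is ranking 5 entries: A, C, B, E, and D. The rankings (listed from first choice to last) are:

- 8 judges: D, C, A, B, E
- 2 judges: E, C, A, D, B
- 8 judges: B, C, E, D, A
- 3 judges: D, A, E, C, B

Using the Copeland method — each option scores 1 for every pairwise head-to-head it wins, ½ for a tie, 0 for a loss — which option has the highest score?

A: beats B and E; loses to C and D → score 2.
C: beats A, B, and E; loses to D → score 3.
B: beats E; loses to A, C, and D → score 1.
E: loses to A, C, B, and D → score 0.
D: beats A, C, B, and E → score 4.
D has the best pairwise record.

D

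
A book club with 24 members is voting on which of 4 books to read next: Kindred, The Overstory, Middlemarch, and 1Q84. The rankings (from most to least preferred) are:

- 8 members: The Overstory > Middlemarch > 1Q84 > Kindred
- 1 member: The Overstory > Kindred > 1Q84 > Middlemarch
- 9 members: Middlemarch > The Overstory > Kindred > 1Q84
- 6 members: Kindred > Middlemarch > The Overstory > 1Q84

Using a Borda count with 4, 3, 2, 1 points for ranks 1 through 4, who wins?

Middlemarch

Kindred: 8·1 + 1·3 + 9·2 + 6·4 = 53
The Overstory: 8·4 + 1·4 + 9·3 + 6·2 = 75
Middlemarch: 8·3 + 1·1 + 9·4 + 6·3 = 79
1Q84: 8·2 + 1·2 + 9·1 + 6·1 = 33
Middlemarch has the highest Borda score (79).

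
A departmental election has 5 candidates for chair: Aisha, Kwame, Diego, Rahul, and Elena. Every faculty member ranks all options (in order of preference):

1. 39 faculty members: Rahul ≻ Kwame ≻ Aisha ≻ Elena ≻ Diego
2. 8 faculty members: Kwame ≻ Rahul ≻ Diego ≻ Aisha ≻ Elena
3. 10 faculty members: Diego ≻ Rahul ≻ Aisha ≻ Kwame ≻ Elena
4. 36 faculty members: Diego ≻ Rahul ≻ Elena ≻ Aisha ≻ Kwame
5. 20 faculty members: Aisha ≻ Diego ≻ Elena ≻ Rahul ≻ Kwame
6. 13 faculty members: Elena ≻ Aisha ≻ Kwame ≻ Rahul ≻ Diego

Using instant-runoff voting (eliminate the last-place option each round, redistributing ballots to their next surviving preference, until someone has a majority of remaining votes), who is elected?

Round 1: Aisha 20, Kwame 8, Diego 46, Rahul 39, Elena 13. Eliminate Kwame.
Round 2: Aisha 20, Diego 46, Rahul 47, Elena 13. Eliminate Elena.
Round 3: Aisha 33, Diego 46, Rahul 47. Eliminate Aisha.
Round 4: Diego 66, Rahul 60. Diego has a majority.

Diego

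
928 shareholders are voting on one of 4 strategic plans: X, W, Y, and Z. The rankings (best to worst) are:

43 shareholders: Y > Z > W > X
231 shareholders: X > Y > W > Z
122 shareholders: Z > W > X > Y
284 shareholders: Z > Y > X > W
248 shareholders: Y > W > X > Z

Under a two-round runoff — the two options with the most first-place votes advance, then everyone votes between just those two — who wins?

Round 1 first-place votes: X 231, W 0, Y 291, Z 406.
Z and Y advance.
Runoff: Z is preferred to Y by 406 voters; Y by 522.
Y wins the runoff.

Y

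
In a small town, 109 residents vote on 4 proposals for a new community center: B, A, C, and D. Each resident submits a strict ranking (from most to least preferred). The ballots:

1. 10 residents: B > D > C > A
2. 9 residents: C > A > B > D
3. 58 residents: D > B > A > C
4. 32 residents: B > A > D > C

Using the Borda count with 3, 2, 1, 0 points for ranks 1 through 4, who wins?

B: 10·3 + 9·1 + 58·2 + 32·3 = 251
A: 10·0 + 9·2 + 58·1 + 32·2 = 140
C: 10·1 + 9·3 + 58·0 + 32·0 = 37
D: 10·2 + 9·0 + 58·3 + 32·1 = 226
B has the highest Borda score (251).

B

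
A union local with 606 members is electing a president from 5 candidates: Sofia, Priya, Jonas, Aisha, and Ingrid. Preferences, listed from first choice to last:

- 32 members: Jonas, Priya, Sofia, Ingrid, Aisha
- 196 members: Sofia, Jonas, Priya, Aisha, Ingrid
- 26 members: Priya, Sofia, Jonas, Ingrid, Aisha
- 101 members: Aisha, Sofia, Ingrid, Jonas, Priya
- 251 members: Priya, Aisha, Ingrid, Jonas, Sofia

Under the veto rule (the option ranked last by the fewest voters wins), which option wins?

Jonas

Last-place votes: Sofia 251, Priya 101, Jonas 0, Aisha 58, Ingrid 196.
Jonas is ranked last by the fewest voters, so Jonas wins.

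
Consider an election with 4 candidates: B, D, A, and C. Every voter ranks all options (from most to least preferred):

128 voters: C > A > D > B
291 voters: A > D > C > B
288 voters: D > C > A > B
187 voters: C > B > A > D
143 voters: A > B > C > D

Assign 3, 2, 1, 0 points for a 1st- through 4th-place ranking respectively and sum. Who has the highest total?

B: 128·0 + 291·0 + 288·0 + 187·2 + 143·2 = 660
D: 128·1 + 291·2 + 288·3 + 187·0 + 143·0 = 1574
A: 128·2 + 291·3 + 288·1 + 187·1 + 143·3 = 2033
C: 128·3 + 291·1 + 288·2 + 187·3 + 143·1 = 1955
A has the highest Borda score (2033).

A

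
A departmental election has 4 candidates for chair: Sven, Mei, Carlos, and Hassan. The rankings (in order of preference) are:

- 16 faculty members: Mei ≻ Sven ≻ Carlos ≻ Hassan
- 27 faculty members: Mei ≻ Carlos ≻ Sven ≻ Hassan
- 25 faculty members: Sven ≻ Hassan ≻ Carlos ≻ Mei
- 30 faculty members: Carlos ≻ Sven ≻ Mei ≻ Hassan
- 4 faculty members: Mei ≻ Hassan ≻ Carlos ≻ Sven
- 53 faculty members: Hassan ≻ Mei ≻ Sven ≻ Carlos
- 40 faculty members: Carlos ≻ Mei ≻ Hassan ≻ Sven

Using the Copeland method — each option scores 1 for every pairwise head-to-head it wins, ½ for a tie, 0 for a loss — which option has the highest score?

Sven: beats Hassan; loses to Mei and Carlos → score 1.
Mei: beats Sven, Carlos, and Hassan → score 3.
Carlos: beats Sven and Hassan; loses to Mei → score 2.
Hassan: loses to Sven, Mei, and Carlos → score 0.
Mei has the best pairwise record.

Mei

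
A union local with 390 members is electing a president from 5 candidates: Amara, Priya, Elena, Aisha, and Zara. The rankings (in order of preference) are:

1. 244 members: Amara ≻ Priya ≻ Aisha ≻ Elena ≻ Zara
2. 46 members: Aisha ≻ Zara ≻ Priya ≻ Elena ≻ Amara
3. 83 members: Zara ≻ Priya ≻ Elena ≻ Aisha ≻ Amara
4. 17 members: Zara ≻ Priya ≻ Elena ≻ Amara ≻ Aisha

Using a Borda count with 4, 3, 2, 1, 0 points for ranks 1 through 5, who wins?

Amara: 244·4 + 46·0 + 83·0 + 17·1 = 993
Priya: 244·3 + 46·2 + 83·3 + 17·3 = 1124
Elena: 244·1 + 46·1 + 83·2 + 17·2 = 490
Aisha: 244·2 + 46·4 + 83·1 + 17·0 = 755
Zara: 244·0 + 46·3 + 83·4 + 17·4 = 538
Priya has the highest Borda score (1124).

Priya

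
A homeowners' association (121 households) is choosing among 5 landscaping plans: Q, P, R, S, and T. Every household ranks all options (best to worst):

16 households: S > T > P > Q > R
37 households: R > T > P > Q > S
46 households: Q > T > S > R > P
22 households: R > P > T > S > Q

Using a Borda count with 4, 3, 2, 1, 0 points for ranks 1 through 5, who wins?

Q: 16·1 + 37·1 + 46·4 + 22·0 = 237
P: 16·2 + 37·2 + 46·0 + 22·3 = 172
R: 16·0 + 37·4 + 46·1 + 22·4 = 282
S: 16·4 + 37·0 + 46·2 + 22·1 = 178
T: 16·3 + 37·3 + 46·3 + 22·2 = 341
T has the highest Borda score (341).

T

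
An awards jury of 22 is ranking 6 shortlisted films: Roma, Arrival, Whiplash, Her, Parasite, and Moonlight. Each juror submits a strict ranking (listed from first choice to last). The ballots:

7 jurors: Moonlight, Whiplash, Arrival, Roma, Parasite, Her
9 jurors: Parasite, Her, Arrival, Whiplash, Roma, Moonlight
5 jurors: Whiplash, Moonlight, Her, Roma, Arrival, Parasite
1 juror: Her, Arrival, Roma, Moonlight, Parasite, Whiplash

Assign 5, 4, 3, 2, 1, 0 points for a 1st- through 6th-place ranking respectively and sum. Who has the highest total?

Roma: 7·2 + 9·1 + 5·2 + 1·3 = 36
Arrival: 7·3 + 9·3 + 5·1 + 1·4 = 57
Whiplash: 7·4 + 9·2 + 5·5 + 1·0 = 71
Her: 7·0 + 9·4 + 5·3 + 1·5 = 56
Parasite: 7·1 + 9·5 + 5·0 + 1·1 = 53
Moonlight: 7·5 + 9·0 + 5·4 + 1·2 = 57
Whiplash has the highest Borda score (71).

Whiplash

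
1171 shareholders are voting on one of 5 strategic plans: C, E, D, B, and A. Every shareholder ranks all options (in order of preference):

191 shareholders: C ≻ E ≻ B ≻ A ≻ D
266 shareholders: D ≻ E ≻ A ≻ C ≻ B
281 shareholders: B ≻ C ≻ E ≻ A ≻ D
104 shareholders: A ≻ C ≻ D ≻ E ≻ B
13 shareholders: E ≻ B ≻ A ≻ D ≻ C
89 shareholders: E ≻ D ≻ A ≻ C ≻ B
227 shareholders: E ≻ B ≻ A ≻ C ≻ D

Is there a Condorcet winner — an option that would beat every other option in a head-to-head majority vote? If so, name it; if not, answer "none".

E

E vs C: 595–576 for E.
E vs D: 801–370 for E.
E vs B: 890–281 for E.
E vs A: 1067–104 for E.
E beats every other option head-to-head.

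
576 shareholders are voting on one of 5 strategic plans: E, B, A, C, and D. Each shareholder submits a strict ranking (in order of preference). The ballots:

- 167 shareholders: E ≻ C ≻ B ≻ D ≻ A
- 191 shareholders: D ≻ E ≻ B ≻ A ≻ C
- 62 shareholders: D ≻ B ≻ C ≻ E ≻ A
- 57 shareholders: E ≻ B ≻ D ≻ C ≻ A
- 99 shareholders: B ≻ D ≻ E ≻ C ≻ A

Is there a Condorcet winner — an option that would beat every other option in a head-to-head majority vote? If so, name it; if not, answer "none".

none

Checking pairwise contests:
D beats E 352–224.
E beats B 415–161.
E beats A 576–0.
E beats C 514–62.
B beats D 323–253.
Every option loses at least one head-to-head, so there is no Condorcet winner.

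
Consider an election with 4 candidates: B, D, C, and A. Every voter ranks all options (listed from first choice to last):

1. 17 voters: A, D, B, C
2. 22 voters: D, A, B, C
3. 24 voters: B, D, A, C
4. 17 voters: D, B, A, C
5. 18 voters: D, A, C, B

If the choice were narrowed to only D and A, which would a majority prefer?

Voters preferring D to A: 81; preferring A to D: 17.
D wins the head-to-head.

D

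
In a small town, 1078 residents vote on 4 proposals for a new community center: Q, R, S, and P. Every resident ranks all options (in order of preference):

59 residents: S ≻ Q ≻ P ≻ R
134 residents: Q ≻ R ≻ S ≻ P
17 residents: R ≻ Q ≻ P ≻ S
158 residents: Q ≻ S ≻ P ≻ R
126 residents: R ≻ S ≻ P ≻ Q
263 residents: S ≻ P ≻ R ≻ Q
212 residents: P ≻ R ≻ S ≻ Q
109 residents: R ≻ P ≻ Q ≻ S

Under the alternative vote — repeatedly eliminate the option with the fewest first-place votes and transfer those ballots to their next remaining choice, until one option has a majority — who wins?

R

Round 1: Q 292, R 252, S 322, P 212. Eliminate P.
Round 2: Q 292, R 464, S 322. Eliminate Q.
Round 3: R 598, S 480. R has a majority.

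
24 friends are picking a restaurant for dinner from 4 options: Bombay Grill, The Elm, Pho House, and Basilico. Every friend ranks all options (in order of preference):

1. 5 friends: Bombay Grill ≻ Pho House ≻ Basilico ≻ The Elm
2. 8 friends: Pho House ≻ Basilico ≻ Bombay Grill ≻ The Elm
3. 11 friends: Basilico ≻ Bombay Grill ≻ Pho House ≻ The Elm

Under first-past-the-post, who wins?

First-place votes: Bombay Grill 5, The Elm 0, Pho House 8, Basilico 11.
Basilico has the most first-place votes.

Basilico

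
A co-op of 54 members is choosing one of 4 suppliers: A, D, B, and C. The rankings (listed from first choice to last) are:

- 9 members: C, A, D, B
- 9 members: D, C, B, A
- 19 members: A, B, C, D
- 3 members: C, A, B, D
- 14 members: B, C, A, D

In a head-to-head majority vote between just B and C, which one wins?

Voters preferring B to C: 33; preferring C to B: 21.
B wins the head-to-head.

B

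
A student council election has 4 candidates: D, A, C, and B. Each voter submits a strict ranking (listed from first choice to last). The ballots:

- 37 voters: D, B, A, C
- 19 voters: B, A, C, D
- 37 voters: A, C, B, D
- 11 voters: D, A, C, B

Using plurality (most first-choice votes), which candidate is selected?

D

First-place votes: D 48, A 37, C 0, B 19.
D has the most first-place votes.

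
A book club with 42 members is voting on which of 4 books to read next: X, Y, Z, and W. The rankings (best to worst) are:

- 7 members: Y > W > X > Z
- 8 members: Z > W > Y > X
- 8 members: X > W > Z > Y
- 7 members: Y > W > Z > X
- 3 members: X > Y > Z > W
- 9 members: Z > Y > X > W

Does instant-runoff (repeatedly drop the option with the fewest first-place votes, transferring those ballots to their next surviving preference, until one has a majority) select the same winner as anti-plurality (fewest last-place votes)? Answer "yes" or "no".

yes

Instant-runoff — R1 X 11, Y 14, Z 17, W 0 (W out); R2 X 11, Y 14, Z 17 (X out); R3 Y 17, Z 25 (Z winner). Winner: Z.
Anti-plurality — last-place votes: X 15, Y 8, Z 7, W 12. Winner: Z.
The two methods agree.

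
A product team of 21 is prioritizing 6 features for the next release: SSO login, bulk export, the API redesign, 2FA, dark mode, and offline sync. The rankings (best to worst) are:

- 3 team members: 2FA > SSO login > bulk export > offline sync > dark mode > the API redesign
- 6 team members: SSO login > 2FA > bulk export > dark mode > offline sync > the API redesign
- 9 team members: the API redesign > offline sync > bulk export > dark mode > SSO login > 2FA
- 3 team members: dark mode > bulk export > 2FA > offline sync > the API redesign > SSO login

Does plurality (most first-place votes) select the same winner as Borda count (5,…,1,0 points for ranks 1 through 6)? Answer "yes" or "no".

Plurality — first-place votes: SSO login 6, bulk export 0, the API redesign 9, 2FA 3, dark mode 3, offline sync 0. Winner: the API redesign.
Borda — scores: SSO login 51, bulk export 66, the API redesign 48, 2FA 48, dark mode 48, offline sync 54. Winner: bulk export.
The two methods disagree.

no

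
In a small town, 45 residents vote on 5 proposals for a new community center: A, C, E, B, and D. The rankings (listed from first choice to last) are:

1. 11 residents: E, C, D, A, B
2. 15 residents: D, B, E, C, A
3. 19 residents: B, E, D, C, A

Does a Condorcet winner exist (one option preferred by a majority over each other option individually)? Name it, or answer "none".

none

Checking pairwise contests:
C beats A 45–0.
E beats C 45–0.
B beats E 34–11.
D beats B 26–19.
E beats D 30–15.
Every option loses at least one head-to-head, so there is no Condorcet winner.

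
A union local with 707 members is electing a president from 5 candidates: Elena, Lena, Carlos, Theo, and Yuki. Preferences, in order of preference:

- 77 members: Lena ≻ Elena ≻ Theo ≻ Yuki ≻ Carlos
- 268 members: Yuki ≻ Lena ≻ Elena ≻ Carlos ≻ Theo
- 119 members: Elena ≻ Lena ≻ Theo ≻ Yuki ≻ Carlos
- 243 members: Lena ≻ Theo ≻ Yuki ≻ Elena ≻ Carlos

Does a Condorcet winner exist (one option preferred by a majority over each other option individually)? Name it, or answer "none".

Lena

Lena vs Elena: 588–119 for Lena.
Lena vs Carlos: 707–0 for Lena.
Lena vs Theo: 707–0 for Lena.
Lena vs Yuki: 439–268 for Lena.
Lena beats every other option head-to-head.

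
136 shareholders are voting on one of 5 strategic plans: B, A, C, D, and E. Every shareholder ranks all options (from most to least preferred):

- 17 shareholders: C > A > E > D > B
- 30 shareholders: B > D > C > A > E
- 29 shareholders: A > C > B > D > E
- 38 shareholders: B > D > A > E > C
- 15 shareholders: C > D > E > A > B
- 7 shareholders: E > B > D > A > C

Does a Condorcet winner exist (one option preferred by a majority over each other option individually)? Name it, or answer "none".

B vs A: 75–61 for B.
B vs C: 75–61 for B.
B vs D: 104–32 for B.
B vs E: 97–39 for B.
B beats every other option head-to-head.

B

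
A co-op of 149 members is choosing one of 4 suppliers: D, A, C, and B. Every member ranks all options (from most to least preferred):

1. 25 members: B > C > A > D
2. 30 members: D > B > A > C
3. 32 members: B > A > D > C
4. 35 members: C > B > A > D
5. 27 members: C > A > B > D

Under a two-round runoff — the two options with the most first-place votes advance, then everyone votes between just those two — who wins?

Round 1 first-place votes: D 30, A 0, C 62, B 57.
C and B advance.
Runoff: C is preferred to B by 62 voters; B by 87.
B wins the runoff.

B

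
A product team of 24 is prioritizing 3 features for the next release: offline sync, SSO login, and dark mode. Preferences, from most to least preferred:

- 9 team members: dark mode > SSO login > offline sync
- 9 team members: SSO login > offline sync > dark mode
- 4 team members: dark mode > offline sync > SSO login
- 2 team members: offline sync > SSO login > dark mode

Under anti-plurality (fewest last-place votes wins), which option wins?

SSO login

Last-place votes: offline sync 9, SSO login 4, dark mode 11.
SSO login is ranked last by the fewest voters, so SSO login wins.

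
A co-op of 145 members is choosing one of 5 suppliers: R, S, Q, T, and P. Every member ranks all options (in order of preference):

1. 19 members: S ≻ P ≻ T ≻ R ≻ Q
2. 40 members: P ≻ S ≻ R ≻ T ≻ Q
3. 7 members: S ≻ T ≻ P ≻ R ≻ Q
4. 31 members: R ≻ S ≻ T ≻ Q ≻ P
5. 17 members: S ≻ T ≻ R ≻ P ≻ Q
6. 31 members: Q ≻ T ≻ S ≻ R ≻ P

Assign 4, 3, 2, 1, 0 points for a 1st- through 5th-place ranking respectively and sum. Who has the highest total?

R: 19·1 + 40·2 + 7·1 + 31·4 + 17·2 + 31·1 = 295
S: 19·4 + 40·3 + 7·4 + 31·3 + 17·4 + 31·2 = 447
Q: 19·0 + 40·0 + 7·0 + 31·1 + 17·0 + 31·4 = 155
T: 19·2 + 40·1 + 7·3 + 31·2 + 17·3 + 31·3 = 305
P: 19·3 + 40·4 + 7·2 + 31·0 + 17·1 + 31·0 = 248
S has the highest Borda score (447).

S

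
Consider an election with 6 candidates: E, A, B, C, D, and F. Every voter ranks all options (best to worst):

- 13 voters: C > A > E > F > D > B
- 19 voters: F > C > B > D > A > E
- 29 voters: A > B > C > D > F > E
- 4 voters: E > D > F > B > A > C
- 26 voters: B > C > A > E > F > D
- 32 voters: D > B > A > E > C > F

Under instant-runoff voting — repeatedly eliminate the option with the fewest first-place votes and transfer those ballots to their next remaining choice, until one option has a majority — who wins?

B

Round 1: E 4, A 29, B 26, C 13, D 32, F 19. Eliminate E.
Round 2: A 29, B 26, C 13, D 36, F 19. Eliminate C.
Round 3: A 42, B 26, D 36, F 19. Eliminate F.
Round 4: A 42, B 45, D 36. Eliminate D.
Round 5: A 42, B 81. B has a majority.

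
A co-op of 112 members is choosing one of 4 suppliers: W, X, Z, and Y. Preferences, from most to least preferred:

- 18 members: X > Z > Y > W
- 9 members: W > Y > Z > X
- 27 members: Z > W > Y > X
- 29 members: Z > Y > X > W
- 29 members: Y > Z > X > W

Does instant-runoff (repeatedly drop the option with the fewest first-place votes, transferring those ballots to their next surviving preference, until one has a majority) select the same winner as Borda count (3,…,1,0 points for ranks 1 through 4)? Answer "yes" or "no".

Instant-runoff — R1 W 9, X 18, Z 56, Y 29 (W out); R2 X 18, Z 56, Y 38 (X out); R3 Z 74, Y 38 (Z winner). Winner: Z.
Borda — scores: W 81, X 112, Z 271, Y 208. Winner: Z.
The two methods agree.

yes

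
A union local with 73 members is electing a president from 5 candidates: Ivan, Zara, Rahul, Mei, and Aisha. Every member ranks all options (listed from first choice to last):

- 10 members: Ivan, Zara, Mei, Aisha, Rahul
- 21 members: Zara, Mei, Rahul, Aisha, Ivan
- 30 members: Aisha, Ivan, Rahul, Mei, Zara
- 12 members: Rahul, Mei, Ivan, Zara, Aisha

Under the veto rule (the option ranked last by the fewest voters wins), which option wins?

Mei

Last-place votes: Ivan 21, Zara 30, Rahul 10, Mei 0, Aisha 12.
Mei is ranked last by the fewest voters, so Mei wins.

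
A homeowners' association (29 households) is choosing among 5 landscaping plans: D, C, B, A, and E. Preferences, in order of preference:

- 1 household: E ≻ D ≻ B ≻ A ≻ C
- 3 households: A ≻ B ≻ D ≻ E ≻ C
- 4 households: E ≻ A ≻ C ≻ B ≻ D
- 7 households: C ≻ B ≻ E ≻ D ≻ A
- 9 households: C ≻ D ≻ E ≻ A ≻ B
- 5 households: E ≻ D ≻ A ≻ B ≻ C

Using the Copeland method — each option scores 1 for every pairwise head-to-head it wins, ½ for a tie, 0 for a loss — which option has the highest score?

C

D: beats B and A; loses to C and E → score 2.
C: beats D, B, A, and E → score 4.
B: loses to D, C, A, and E → score 0.
A: beats B; loses to D, C, and E → score 1.
E: beats D, B, and A; loses to C → score 3.
C has the best pairwise record.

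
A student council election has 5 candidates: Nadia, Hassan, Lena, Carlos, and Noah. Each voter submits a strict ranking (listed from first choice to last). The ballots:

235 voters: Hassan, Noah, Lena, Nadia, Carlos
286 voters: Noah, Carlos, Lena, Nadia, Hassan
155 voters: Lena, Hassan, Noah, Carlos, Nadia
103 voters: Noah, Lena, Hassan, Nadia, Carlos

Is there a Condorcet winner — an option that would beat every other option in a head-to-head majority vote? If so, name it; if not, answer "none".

none

Checking pairwise contests:
Hassan beats Nadia 493–286.
Lena beats Hassan 544–235.
Noah beats Lena 624–155.
Hassan beats Carlos 493–286.
Hassan beats Noah 390–389.
Every option loses at least one head-to-head, so there is no Condorcet winner.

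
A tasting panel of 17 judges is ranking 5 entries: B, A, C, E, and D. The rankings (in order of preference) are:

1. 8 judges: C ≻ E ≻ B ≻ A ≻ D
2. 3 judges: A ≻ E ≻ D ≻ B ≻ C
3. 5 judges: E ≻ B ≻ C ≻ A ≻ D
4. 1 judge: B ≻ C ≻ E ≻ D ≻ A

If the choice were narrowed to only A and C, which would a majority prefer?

Voters preferring A to C: 3; preferring C to A: 14.
C wins the head-to-head.

C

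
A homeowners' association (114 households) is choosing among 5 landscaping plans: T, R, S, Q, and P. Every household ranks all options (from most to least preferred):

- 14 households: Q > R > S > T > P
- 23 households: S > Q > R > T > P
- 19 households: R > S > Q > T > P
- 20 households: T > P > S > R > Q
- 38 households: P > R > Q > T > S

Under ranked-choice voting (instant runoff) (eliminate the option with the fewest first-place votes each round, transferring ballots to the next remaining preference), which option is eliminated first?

Round 1: T 20, R 19, S 23, Q 14, P 38. Eliminate Q.

Q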